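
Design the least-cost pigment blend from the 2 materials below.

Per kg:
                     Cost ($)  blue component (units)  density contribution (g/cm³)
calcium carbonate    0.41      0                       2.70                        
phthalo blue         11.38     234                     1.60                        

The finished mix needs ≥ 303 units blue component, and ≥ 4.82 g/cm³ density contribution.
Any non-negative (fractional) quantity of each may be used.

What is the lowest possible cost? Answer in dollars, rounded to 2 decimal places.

Let x1 = kg of calcium carbonate, x2 = kg of phthalo blue.
Minimise 0.41x1 + 11.38x2 subject to:
  234x2 ≥ 303   (blue component)
  2.7x1 + 1.6x2 ≥ 4.82   (density contribution)
  x1, x2 ≥ 0.
Both inputs are positive at the optimum. Binding constraints: blue component and density contribution.
Optimal quantities: calcium carbonate = 1.018 kg, phthalo blue = 1.295 kg.
Cost = 0.41·1.018 + 11.38·1.295 = 15.1545.

$15.15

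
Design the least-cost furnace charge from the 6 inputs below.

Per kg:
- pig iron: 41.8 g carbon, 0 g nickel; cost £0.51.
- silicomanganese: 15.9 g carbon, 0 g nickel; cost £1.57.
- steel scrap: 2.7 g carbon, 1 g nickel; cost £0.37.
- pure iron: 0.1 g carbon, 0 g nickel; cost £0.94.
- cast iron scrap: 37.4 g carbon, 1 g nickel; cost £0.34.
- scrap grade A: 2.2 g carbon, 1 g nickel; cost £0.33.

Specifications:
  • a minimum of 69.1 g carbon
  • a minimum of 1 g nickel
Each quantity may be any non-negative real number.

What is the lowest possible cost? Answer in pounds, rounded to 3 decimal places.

£0.628

Let x1 = kg of pig iron, x2 = kg of silicomanganese, x3 = kg of steel scrap, x4 = kg of pure iron, x5 = kg of cast iron scrap, x6 = kg of scrap grade A.
Minimize 0.51x1 + 1.57x2 + 0.37x3 + 0.94x4 + 0.34x5 + 0.33x6 s.t.:
  41.8x1 + 15.9x2 + 2.7x3 + 0.1x4 + 37.4x5 + 2.2x6 ≥ 69.1   (carbon)
  1x3 + 1x5 + 1x6 ≥ 1   (nickel)
  x1, x2, x3, x4, x5, x6 ≥ 0.
The optimal basis is {cast iron scrap}; pig iron, silicomanganese, steel scrap, pure iron, scrap grade A drop out. Binding constraint: carbon.
Solving gives x5 = 1.848.
Objective = 0.34·1.848 = 0.62832.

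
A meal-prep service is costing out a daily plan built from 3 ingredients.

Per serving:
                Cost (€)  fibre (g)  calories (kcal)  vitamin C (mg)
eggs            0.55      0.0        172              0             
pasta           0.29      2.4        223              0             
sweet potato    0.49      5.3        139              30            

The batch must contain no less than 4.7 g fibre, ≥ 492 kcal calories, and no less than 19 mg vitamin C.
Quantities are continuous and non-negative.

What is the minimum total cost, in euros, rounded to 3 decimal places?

€0.836

Let x1 = servings of eggs, x2 = servings of pasta, x3 = servings of sweet potato.
Minimise 0.55x1 + 0.29x2 + 0.49x3 s.t.:
  2.4x2 + 5.3x3 ≥ 4.7   (fibre)
  172x1 + 223x2 + 139x3 ≥ 492   (calories)
  30x3 ≥ 19   (vitamin C)
  x1, x2, x3 ≥ 0.
The optimal basis is {pasta, sweet potato}; eggs drops out. There the calories and vitamin C constraints are tight.
That vertex is x2 = 1.812, x3 = 0.6333.
Objective = 0.29·1.812 + 0.49·0.6333 = 0.83580.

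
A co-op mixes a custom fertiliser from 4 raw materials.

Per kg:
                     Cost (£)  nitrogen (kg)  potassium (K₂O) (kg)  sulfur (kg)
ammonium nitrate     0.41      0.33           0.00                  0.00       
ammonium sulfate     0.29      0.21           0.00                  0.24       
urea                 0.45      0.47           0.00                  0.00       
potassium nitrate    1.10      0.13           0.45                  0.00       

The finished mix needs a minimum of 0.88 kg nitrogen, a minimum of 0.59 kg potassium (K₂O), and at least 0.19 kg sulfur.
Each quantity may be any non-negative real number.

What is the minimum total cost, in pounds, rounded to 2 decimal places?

£2.19

Set it up as a linear program. Let x1 = kg of ammonium nitrate, x2 = kg of ammonium sulfate, x3 = kg of urea, x4 = kg of potassium nitrate.
Minimize 0.41x1 + 0.29x2 + 0.45x3 + 1.1x4 subject to:
  0.33x1 + 0.21x2 + 0.47x3 + 0.13x4 ≥ 0.88   (nitrogen)
  0.45x4 ≥ 0.59   (potassium (K₂O))
  0.24x2 ≥ 0.19   (sulfur)
  x1, x2, x3, x4 ≥ 0.
The cheapest feasible vertex uses only ammonium sulfate, urea, potassium nitrate; ammonium nitrate is not used. There the nitrogen, potassium (K₂O), sulfur constraints are tight.
So ammonium sulfate = 0.7917 kg, urea = 1.156 kg, potassium nitrate = 1.311 kg.
Objective = 0.29·0.7917 + 0.45·1.156 + 1.1·1.311 = 2.1919.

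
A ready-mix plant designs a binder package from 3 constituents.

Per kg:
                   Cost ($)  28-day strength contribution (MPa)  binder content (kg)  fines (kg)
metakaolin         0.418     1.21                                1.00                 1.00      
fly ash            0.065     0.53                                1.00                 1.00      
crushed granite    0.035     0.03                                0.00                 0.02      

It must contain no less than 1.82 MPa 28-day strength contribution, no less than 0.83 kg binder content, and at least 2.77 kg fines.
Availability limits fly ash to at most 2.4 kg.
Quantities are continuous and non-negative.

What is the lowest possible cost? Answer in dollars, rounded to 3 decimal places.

Let x1 = kg of metakaolin, x2 = kg of fly ash, x3 = kg of crushed granite.
min 0.418x1 + 0.065x2 + 0.035x3 subject to:
  1.21x1 + 0.53x2 + 0.03x3 ≥ 1.82   (28-day strength contribution)
  1x1 + 1x2 ≥ 0.83   (binder content)
  1x1 + 1x2 + 0.02x3 ≥ 2.77   (fines)
  x2 ≤ 2.4
  x1, x2, x3 ≥ 0.
The cheapest feasible vertex uses only metakaolin, fly ash; crushed granite is not used. There the 28-day strength contribution and the fly ash cap constraints are tight.
Solving gives x1 = 0.4529, x2 = 2.4.
Objective = 0.418·0.4529 + 0.065·2.4 = 0.34531.

$0.345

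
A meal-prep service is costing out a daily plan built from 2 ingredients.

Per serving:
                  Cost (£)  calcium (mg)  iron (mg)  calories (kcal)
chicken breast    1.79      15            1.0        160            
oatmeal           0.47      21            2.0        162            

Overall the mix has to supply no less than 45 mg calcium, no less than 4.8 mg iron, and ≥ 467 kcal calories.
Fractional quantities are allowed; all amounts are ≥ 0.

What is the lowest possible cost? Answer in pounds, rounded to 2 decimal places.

£1.35

Set it up as a linear program. Let x1 = servings of chicken breast, x2 = servings of oatmeal.
Minimise 1.79x1 + 0.47x2 s.t.:
  15x1 + 21x2 ≥ 45   (calcium)
  1x1 + 2x2 ≥ 4.8   (iron)
  160x1 + 162x2 ≥ 467   (calories)
  x1, x2 ≥ 0.
The minimum-cost mix takes nothing from chicken breast — only oatmeal. There the calories constraint is tight.
So oatmeal = 2.8827 servings.
Total cost: 0.47·2.8827 = 1.3549.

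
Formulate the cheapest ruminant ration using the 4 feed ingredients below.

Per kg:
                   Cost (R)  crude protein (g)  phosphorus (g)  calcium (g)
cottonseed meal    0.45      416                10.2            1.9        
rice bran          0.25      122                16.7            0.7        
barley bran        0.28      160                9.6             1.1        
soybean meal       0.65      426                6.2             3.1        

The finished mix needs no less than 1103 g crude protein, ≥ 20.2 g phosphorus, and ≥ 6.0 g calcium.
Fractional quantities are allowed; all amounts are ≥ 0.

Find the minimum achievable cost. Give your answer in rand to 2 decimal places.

Let x1 = kg of cottonseed meal, x2 = kg of rice bran, x3 = kg of barley bran, x4 = kg of soybean meal.
min 0.45x1 + 0.25x2 + 0.28x3 + 0.65x4 s.t.:
  416x1 + 122x2 + 160x3 + 426x4 ≥ 1103   (crude protein)
  10.2x1 + 16.7x2 + 9.6x3 + 6.2x4 ≥ 20.2   (phosphorus)
  1.9x1 + 0.7x2 + 1.1x3 + 3.1x4 ≥ 6   (calcium)
  x1, x2, x3, x4 ≥ 0.
The minimum-cost mix takes nothing from rice bran, barley bran — only cottonseed meal, soybean meal. The crude protein and calcium requirements are met with equality.
Solving gives x1 = 1.798, x4 = 0.8336.
Hence cost = 0.45·1.798 + 0.65·0.8336 = R1.3509.

R1.35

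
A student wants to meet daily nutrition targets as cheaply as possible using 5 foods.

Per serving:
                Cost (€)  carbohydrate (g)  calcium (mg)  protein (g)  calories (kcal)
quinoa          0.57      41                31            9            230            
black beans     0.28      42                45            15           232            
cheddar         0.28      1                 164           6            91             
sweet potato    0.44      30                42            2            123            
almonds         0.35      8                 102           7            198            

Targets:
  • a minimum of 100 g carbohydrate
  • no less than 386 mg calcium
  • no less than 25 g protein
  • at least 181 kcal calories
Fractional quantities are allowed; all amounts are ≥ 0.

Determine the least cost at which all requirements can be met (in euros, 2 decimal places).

€1.13

Treat it as an LP. Let x1 = servings of quinoa, x2 = servings of black beans, x3 = servings of cheddar, x4 = servings of sweet potato, x5 = servings of almonds.
Minimize 0.57x1 + 0.28x2 + 0.28x3 + 0.44x4 + 0.35x5 s.t.:
  41x1 + 42x2 + 1x3 + 30x4 + 8x5 ≥ 100   (carbohydrate)
  31x1 + 45x2 + 164x3 + 42x4 + 102x5 ≥ 386   (calcium)
  9x1 + 15x2 + 6x3 + 2x4 + 7x5 ≥ 25   (protein)
  230x1 + 232x2 + 91x3 + 123x4 + 198x5 ≥ 181   (calories)
  x1, x2, x3, x4, x5 ≥ 0.
The cheapest feasible vertex uses only black beans, cheddar; quinoa, sweet potato, almonds are not used. There the carbohydrate and calcium constraints are tight.
That vertex is x2 = 2.34, x3 = 1.712.
Objective = 0.28·2.34 + 0.28·1.712 = 1.1346.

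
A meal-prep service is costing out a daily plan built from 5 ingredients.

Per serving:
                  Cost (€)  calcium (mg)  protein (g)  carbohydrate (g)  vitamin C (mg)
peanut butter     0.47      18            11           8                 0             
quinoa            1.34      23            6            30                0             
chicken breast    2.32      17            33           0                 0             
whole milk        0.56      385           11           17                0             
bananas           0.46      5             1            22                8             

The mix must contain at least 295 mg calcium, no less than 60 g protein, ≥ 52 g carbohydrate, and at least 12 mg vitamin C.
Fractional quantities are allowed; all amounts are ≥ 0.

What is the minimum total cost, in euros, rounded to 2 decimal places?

€3.24

Set it up as a linear program. Let x1 = servings of peanut butter, x2 = servings of quinoa, x3 = servings of chicken breast, x4 = servings of whole milk, x5 = servings of bananas.
Minimise 0.47x1 + 1.34x2 + 2.32x3 + 0.56x4 + 0.46x5 with:
  18x1 + 23x2 + 17x3 + 385x4 + 5x5 ≥ 295   (calcium)
  11x1 + 6x2 + 33x3 + 11x4 + 1x5 ≥ 60   (protein)
  8x1 + 30x2 + 17x4 + 22x5 ≥ 52   (carbohydrate)
  8x5 ≥ 12   (vitamin C)
  x1, x2, x3, x4, x5 ≥ 0.
At the optimum only peanut butter, whole milk, bananas are positive (quinoa, chicken breast = 0). Binding constraints: calcium, protein, vitamin C.
That vertex is x1 = 4.796, x4 = 0.5225, x5 = 1.5.
Cost = 0.47·4.796 + 0.56·0.5225 + 0.46·1.5 = 3.2367.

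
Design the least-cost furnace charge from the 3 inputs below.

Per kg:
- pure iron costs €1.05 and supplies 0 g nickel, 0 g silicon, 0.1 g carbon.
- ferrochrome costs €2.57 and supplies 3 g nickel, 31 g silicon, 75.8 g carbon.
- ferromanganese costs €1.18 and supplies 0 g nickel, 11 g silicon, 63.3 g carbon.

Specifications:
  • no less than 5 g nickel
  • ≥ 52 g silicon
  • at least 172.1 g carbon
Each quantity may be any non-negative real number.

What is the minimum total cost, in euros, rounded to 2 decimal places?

€5.14

Set it up as a linear program. Let x1 = kg of pure iron, x2 = kg of ferrochrome, x3 = kg of ferromanganese.
Minimize 1.05x1 + 2.57x2 + 1.18x3 with:
  3x2 ≥ 5   (nickel)
  31x2 + 11x3 ≥ 52   (silicon)
  0.1x1 + 75.8x2 + 63.3x3 ≥ 172.1   (carbon)
  x1, x2, x3 ≥ 0.
The minimum-cost mix takes nothing from pure iron — only ferrochrome, ferromanganese. Binding constraints: nickel and carbon.
So ferrochrome = 1.667 kg, ferromanganese = 0.723 kg.
Cost = 2.57·1.667 + 1.18·0.723 = 5.1373.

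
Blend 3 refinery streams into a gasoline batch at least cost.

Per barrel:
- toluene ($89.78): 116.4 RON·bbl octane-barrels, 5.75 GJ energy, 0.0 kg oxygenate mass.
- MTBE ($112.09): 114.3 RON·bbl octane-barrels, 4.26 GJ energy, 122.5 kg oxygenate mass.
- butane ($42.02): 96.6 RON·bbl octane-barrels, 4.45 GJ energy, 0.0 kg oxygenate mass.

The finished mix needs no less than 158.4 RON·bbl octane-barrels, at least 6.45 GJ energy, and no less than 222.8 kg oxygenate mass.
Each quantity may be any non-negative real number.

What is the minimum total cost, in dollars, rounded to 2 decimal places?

$203.87

Set it up as a linear program. Let x1 = barrels of toluene, x2 = barrels of MTBE, x3 = barrels of butane.
Minimise 89.78x1 + 112.09x2 + 42.02x3 with:
  116.4x1 + 114.3x2 + 96.6x3 ≥ 158.4   (octane-barrels)
  5.75x1 + 4.26x2 + 4.45x3 ≥ 6.45   (energy)
  122.5x2 ≥ 222.8   (oxygenate mass)
  x1, x2, x3 ≥ 0.
At the optimum only MTBE is positive (toluene, butane = 0). Binding constraint: oxygenate mass.
Optimal quantities: MTBE = 1.8188 barrels.
Cost = 112.09·1.8188 = 203.8693.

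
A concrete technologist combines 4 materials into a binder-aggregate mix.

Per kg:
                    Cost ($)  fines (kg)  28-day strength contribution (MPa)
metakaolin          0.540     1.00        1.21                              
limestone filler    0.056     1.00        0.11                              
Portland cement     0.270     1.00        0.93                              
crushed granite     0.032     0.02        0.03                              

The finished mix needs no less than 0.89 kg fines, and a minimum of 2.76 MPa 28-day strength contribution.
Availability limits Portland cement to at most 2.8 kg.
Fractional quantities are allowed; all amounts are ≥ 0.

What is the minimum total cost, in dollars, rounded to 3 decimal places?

$0.826

Set it up as a linear program. Let x1 = kg of metakaolin, x2 = kg of limestone filler, x3 = kg of Portland cement, x4 = kg of crushed granite.
min 0.54x1 + 0.056x2 + 0.27x3 + 0.032x4 subject to:
  1x1 + 1x2 + 1x3 + 0.02x4 ≥ 0.89   (fines)
  1.21x1 + 0.11x2 + 0.93x3 + 0.03x4 ≥ 2.76   (28-day strength contribution)
  x3 ≤ 2.8
  x1, x2, x3, x4 ≥ 0.
The minimum-cost mix takes nothing from limestone filler, crushed granite — only metakaolin, Portland cement. Binding constraints: 28-day strength contribution and the Portland cement cap.
Optimal quantities: metakaolin = 0.1289 kg, Portland cement = 2.8 kg.
Cost = 0.54·0.1289 + 0.27·2.8 = 0.82561.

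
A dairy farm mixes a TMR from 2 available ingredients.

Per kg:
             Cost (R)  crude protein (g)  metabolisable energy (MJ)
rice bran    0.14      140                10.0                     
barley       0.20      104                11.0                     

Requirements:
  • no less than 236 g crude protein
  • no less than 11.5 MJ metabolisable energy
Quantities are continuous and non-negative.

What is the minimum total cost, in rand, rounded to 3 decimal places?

Let x1 = kg of rice bran, x2 = kg of barley.
Minimise 0.14x1 + 0.2x2 s.t.:
  140x1 + 104x2 ≥ 236   (crude protein)
  10x1 + 11x2 ≥ 11.5   (metabolisable energy)
  x1, x2 ≥ 0.
The minimum-cost mix takes nothing from barley — only rice bran. Binding constraint: crude protein.
So rice bran = 1.686 kg.
Objective = 0.14·1.686 = 0.23604.

R0.236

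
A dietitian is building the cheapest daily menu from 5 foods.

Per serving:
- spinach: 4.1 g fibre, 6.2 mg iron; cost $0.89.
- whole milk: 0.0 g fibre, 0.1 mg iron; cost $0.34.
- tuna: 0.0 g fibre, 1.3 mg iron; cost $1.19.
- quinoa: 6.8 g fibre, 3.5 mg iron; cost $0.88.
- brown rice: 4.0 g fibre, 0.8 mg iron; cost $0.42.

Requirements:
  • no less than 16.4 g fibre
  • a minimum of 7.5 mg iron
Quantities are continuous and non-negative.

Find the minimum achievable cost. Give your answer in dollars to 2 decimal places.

$2.05

Treat it as an LP. Let x1 = servings of spinach, x2 = servings of whole milk, x3 = servings of tuna, x4 = servings of quinoa, x5 = servings of brown rice.
Minimize 0.89x1 + 0.34x2 + 1.19x3 + 0.88x4 + 0.42x5 s.t.:
  4.1x1 + 6.8x4 + 4x5 ≥ 16.4   (fibre)
  6.2x1 + 0.1x2 + 1.3x3 + 3.5x4 + 0.8x5 ≥ 7.5   (iron)
  x1, x2, x3, x4, x5 ≥ 0.
The minimum-cost mix takes nothing from spinach, whole milk, tuna — only quinoa, brown rice. Binding constraints: fibre and iron.
Solving gives x4 = 1.972, x5 = 0.7477.
Hence cost = 0.88·1.972 + 0.42·0.7477 = $2.0494.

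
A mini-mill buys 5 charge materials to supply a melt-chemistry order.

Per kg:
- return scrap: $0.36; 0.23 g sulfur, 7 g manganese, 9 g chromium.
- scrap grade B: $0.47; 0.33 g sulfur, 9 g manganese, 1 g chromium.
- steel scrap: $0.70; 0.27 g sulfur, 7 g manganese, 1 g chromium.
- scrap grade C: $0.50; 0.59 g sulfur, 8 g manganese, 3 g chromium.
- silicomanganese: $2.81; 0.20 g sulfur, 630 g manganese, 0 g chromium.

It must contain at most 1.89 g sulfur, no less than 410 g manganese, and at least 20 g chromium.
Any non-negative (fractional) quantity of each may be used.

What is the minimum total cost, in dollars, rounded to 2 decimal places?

This is a linear program. Let x1 = kg of return scrap, x2 = kg of scrap grade B, x3 = kg of steel scrap, x4 = kg of scrap grade C, x5 = kg of silicomanganese.
Minimise 0.36x1 + 0.47x2 + 0.7x3 + 0.5x4 + 2.81x5 with:
  0.23x1 + 0.33x2 + 0.27x3 + 0.59x4 + 0.2x5 ≤ 1.89   (sulfur)
  7x1 + 9x2 + 7x3 + 8x4 + 630x5 ≥ 410   (manganese)
  9x1 + 1x2 + 1x3 + 3x4 ≥ 20   (chromium)
  x1, x2, x3, x4, x5 ≥ 0.
The optimal basis is {return scrap, silicomanganese}; scrap grade B, steel scrap, scrap grade C drop out. Binding constraints: manganese and chromium.
So return scrap = 2.222 kg, silicomanganese = 0.6261 kg.
Objective = 0.36·2.222 + 2.81·0.6261 = 2.5593.

$2.56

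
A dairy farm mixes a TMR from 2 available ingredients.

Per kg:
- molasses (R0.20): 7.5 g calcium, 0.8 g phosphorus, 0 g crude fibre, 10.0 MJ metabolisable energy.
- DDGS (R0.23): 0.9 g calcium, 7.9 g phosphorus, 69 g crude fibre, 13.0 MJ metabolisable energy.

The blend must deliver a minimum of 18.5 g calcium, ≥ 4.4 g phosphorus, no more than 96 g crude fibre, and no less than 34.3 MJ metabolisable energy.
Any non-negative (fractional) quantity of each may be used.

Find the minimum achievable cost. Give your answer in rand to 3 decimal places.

Let x1 = kg of molasses, x2 = kg of DDGS.
Minimise 0.2x1 + 0.23x2 s.t.:
  7.5x1 + 0.9x2 ≥ 18.5   (calcium)
  0.8x1 + 7.9x2 ≥ 4.4   (phosphorus)
  69x2 ≤ 96   (crude fibre)
  10x1 + 13x2 ≥ 34.3   (metabolisable energy)
  x1, x2 ≥ 0.
Both inputs are positive at the optimum. There the calcium and metabolisable energy constraints are tight.
So molasses = 2.369 kg, DDGS = 0.8164 kg.
Total cost: 0.2·2.369 + 0.23·0.8164 = 0.66157.

R0.662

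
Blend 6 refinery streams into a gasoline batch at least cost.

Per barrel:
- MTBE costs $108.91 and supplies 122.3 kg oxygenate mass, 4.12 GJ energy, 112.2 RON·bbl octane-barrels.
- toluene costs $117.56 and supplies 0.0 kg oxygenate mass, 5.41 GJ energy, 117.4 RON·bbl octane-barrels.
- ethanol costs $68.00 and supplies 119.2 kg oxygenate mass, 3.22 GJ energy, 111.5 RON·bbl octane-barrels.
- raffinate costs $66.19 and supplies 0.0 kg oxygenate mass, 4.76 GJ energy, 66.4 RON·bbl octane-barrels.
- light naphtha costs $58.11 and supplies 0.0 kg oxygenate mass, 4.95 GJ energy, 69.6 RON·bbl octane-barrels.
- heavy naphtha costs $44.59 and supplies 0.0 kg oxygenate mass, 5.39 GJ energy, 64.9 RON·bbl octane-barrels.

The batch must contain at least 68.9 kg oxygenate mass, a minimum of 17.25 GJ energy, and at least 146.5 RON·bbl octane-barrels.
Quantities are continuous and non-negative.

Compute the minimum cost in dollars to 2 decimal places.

Set it up as a linear program. Let x1 = barrels of MTBE, x2 = barrels of toluene, x3 = barrels of ethanol, x4 = barrels of raffinate, x5 = barrels of light naphtha, x6 = barrels of heavy naphtha.
Minimize 108.91x1 + 117.56x2 + 68x3 + 66.19x4 + 58.11x5 + 44.59x6 subject to:
  122.3x1 + 119.2x3 ≥ 68.9   (oxygenate mass)
  4.12x1 + 5.41x2 + 3.22x3 + 4.76x4 + 4.95x5 + 5.39x6 ≥ 17.25   (energy)
  112.2x1 + 117.4x2 + 111.5x3 + 66.4x4 + 69.6x5 + 64.9x6 ≥ 146.5   (octane-barrels)
  x1, x2, x3, x4, x5, x6 ≥ 0.
The cheapest feasible vertex uses only ethanol, heavy naphtha; MTBE, toluene, raffinate, light naphtha are not used. There the oxygenate mass and energy constraints are tight.
So ethanol = 0.578 barrels, heavy naphtha = 2.855 barrels.
Hence cost = 68·0.578 + 44.59·2.855 = $166.6085.

$166.61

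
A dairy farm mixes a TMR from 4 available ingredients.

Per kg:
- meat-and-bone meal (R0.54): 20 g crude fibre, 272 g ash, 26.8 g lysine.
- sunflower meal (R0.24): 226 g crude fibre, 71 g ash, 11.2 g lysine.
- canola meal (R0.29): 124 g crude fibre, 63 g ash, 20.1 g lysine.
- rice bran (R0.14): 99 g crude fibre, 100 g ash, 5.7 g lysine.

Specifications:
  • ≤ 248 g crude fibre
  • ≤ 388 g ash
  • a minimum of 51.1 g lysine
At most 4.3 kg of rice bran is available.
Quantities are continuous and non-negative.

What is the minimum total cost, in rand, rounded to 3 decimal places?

R0.808

Let x1 = kg of meat-and-bone meal, x2 = kg of sunflower meal, x3 = kg of canola meal, x4 = kg of rice bran.
min 0.54x1 + 0.24x2 + 0.29x3 + 0.14x4 subject to:
  20x1 + 226x2 + 124x3 + 99x4 ≤ 248   (crude fibre)
  272x1 + 71x2 + 63x3 + 100x4 ≤ 388   (ash)
  26.8x1 + 11.2x2 + 20.1x3 + 5.7x4 ≥ 51.1   (lysine)
  x4 ≤ 4.3
  x1, x2, x3, x4 ≥ 0.
At the optimum only meat-and-bone meal, canola meal are positive (sunflower meal, rice bran = 0). Binding constraints: crude fibre and lysine.
So meat-and-bone meal = 0.4627 kg, canola meal = 1.925 kg.
Hence cost = 0.54·0.4627 + 0.29·1.925 = R0.80811.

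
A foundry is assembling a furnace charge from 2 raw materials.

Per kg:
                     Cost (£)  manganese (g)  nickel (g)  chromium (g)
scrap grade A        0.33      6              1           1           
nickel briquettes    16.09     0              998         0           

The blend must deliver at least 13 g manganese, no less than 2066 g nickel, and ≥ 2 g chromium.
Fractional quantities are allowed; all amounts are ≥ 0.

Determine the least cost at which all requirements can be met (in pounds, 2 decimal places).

This is a linear program. Let x1 = kg of scrap grade A, x2 = kg of nickel briquettes.
Minimise 0.33x1 + 16.09x2 with:
  6x1 ≥ 13   (manganese)
  1x1 + 998x2 ≥ 2066   (nickel)
  1x1 ≥ 2   (chromium)
  x1, x2 ≥ 0.
Both inputs are positive at the optimum. Binding constraints: manganese and nickel.
So scrap grade A = 2.167 kg, nickel briquettes = 2.068 kg.
Hence cost = 0.33·2.167 + 16.09·2.068 = £33.9892.

£33.99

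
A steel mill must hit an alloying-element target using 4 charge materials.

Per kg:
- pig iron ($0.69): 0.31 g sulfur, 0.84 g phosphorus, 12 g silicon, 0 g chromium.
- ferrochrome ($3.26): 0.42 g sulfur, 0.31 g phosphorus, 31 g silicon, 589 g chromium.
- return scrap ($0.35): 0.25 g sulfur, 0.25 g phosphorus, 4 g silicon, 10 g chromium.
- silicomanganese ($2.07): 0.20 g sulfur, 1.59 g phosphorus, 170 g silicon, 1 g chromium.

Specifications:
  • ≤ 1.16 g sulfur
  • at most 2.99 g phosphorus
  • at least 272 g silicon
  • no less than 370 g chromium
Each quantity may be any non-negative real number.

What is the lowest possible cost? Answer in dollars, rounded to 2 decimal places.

$5.12

This is a linear program. Let x1 = kg of pig iron, x2 = kg of ferrochrome, x3 = kg of return scrap, x4 = kg of silicomanganese.
min 0.69x1 + 3.26x2 + 0.35x3 + 2.07x4 subject to:
  0.31x1 + 0.42x2 + 0.25x3 + 0.2x4 ≤ 1.16   (sulfur)
  0.84x1 + 0.31x2 + 0.25x3 + 1.59x4 ≤ 2.99   (phosphorus)
  12x1 + 31x2 + 4x3 + 170x4 ≥ 272   (silicon)
  589x2 + 10x3 + 1x4 ≥ 370   (chromium)
  x1, x2, x3, x4 ≥ 0.
The cheapest feasible vertex uses only ferrochrome, silicomanganese; pig iron, return scrap are not used. Binding constraints: silicon and chromium.
Optimal quantities: ferrochrome = 0.6257 kg, silicomanganese = 1.486 kg.
Hence cost = 3.26·0.6257 + 2.07·1.486 = $5.1158.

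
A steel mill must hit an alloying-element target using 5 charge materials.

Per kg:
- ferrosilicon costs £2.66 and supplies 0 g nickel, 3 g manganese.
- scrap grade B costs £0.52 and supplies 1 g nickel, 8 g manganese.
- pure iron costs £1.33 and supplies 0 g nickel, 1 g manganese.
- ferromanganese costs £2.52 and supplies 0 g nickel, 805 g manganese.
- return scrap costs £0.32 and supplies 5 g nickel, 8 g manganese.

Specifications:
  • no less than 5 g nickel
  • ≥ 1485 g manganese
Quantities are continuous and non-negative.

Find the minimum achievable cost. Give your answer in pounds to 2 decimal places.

Set it up as a linear program. Let x1 = kg of ferrosilicon, x2 = kg of scrap grade B, x3 = kg of pure iron, x4 = kg of ferromanganese, x5 = kg of return scrap.
min 2.66x1 + 0.52x2 + 1.33x3 + 2.52x4 + 0.32x5 subject to:
  1x2 + 5x5 ≥ 5   (nickel)
  3x1 + 8x2 + 1x3 + 805x4 + 8x5 ≥ 1485   (manganese)
  x1, x2, x3, x4, x5 ≥ 0.
At the optimum only ferromanganese, return scrap are positive (ferrosilicon, scrap grade B, pure iron = 0). There the nickel and manganese constraints are tight.
Optimal quantities: ferromanganese = 1.835 kg, return scrap = 1 kg.
Objective = 2.52·1.835 + 0.32·1 = 4.9442.

£4.94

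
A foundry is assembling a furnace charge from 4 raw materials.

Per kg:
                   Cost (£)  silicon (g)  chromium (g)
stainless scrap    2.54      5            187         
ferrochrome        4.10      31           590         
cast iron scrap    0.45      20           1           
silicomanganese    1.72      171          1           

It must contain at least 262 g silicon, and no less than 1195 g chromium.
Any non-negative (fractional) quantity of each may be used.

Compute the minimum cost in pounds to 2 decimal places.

£10.30

Treat it as an LP. Let x1 = kg of stainless scrap, x2 = kg of ferrochrome, x3 = kg of cast iron scrap, x4 = kg of silicomanganese.
Minimize 2.54x1 + 4.1x2 + 0.45x3 + 1.72x4 subject to:
  5x1 + 31x2 + 20x3 + 171x4 ≥ 262   (silicon)
  187x1 + 590x2 + 1x3 + 1x4 ≥ 1195   (chromium)
  x1, x2, x3, x4 ≥ 0.
The cheapest feasible vertex uses only ferrochrome, silicomanganese; stainless scrap, cast iron scrap are not used. Binding constraints: silicon and chromium.
Solving gives x2 = 2.023, x4 = 1.165.
Cost = 4.1·2.023 + 1.72·1.165 = 10.2981.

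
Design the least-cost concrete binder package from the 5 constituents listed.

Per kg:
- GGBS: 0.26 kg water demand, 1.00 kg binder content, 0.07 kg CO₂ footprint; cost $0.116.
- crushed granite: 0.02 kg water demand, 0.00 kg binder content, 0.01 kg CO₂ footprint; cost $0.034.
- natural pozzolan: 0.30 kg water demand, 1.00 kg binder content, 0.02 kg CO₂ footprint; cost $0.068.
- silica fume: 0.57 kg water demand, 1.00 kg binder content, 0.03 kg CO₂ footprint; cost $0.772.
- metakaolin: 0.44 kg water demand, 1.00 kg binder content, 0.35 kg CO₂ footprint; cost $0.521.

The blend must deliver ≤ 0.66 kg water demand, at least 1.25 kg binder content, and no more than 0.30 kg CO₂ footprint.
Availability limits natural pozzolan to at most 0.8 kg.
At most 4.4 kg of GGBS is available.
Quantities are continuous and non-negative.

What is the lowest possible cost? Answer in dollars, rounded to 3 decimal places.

$0.107

Set it up as a linear program. Let x1 = kg of GGBS, x2 = kg of crushed granite, x3 = kg of natural pozzolan, x4 = kg of silica fume, x5 = kg of metakaolin.
Minimize 0.116x1 + 0.034x2 + 0.068x3 + 0.772x4 + 0.521x5 subject to:
  0.26x1 + 0.02x2 + 0.3x3 + 0.57x4 + 0.44x5 ≤ 0.66   (water demand)
  1x1 + 1x3 + 1x4 + 1x5 ≥ 1.25   (binder content)
  0.07x1 + 0.01x2 + 0.02x3 + 0.03x4 + 0.35x5 ≤ 0.3   (CO₂ footprint)
  x3 ≤ 0.8
  x1 ≤ 4.4
  x1, x2, x3, x4, x5 ≥ 0.
The minimum-cost mix takes nothing from crushed granite, silica fume, metakaolin — only GGBS, natural pozzolan. Binding constraints: binder content and the natural pozzolan cap.
So GGBS = 0.45 kg, natural pozzolan = 0.8 kg.
Cost = 0.116·0.45 + 0.068·0.8 = 0.10660.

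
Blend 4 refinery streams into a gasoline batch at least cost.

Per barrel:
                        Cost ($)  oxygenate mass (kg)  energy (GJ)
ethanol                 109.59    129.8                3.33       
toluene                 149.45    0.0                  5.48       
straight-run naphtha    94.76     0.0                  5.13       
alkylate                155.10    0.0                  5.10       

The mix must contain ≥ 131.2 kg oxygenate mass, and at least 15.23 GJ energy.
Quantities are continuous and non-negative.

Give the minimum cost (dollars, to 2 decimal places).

Treat it as an LP. Let x1 = barrels of ethanol, x2 = barrels of toluene, x3 = barrels of straight-run naphtha, x4 = barrels of alkylate.
min 109.59x1 + 149.45x2 + 94.76x3 + 155.1x4 subject to:
  129.8x1 ≥ 131.2   (oxygenate mass)
  3.33x1 + 5.48x2 + 5.13x3 + 5.1x4 ≥ 15.23   (energy)
  x1, x2, x3, x4 ≥ 0.
The cheapest feasible vertex uses only ethanol, straight-run naphtha; toluene, alkylate are not used. There the oxygenate mass and energy constraints are tight.
That vertex is x1 = 1.01079, x3 = 2.31269.
Cost = 109.59·1.01079 + 94.76·2.31269 = 329.9230.

$329.92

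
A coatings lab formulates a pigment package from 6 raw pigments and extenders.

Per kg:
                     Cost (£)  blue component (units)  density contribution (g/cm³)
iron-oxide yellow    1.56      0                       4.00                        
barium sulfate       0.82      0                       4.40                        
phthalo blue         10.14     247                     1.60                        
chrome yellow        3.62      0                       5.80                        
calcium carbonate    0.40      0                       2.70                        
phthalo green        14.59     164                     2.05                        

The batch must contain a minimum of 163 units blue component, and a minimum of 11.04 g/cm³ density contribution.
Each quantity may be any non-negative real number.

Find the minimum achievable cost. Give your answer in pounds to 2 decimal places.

£8.17

Treat it as an LP. Let x1 = kg of iron-oxide yellow, x2 = kg of barium sulfate, x3 = kg of phthalo blue, x4 = kg of chrome yellow, x5 = kg of calcium carbonate, x6 = kg of phthalo green.
Minimize 1.56x1 + 0.82x2 + 10.14x3 + 3.62x4 + 0.4x5 + 14.59x6 s.t.:
  247x3 + 164x6 ≥ 163   (blue component)
  4x1 + 4.4x2 + 1.6x3 + 5.8x4 + 2.7x5 + 2.05x6 ≥ 11.04   (density contribution)
  x1, x2, x3, x4, x5, x6 ≥ 0.
At the optimum only phthalo blue, calcium carbonate are positive (iron-oxide yellow, barium sulfate, chrome yellow, phthalo green = 0). The blue component and density contribution requirements are met with equality.
So phthalo blue = 0.6599 kg, calcium carbonate = 3.698 kg.
Objective = 10.14·0.6599 + 0.4·3.698 = 8.1706.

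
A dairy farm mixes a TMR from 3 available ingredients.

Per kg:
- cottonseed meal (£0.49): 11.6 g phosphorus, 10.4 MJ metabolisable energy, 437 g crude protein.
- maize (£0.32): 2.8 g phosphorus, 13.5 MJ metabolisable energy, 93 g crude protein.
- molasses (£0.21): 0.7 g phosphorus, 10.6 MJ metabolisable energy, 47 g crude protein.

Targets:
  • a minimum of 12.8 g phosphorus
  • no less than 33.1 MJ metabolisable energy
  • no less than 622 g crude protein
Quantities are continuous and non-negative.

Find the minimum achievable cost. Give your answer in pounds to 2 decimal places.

£1.00

Treat it as an LP. Let x1 = kg of cottonseed meal, x2 = kg of maize, x3 = kg of molasses.
Minimise 0.49x1 + 0.32x2 + 0.21x3 subject to:
  11.6x1 + 2.8x2 + 0.7x3 ≥ 12.8   (phosphorus)
  10.4x1 + 13.5x2 + 10.6x3 ≥ 33.1   (metabolisable energy)
  437x1 + 93x2 + 47x3 ≥ 622   (crude protein)
  x1, x2, x3 ≥ 0.
The cheapest feasible vertex uses only cottonseed meal, molasses; maize is not used. The metabolisable energy and crude protein requirements are met with equality.
That vertex is x1 = 1.216, x3 = 1.93.
Cost = 0.49·1.216 + 0.21·1.93 = 1.0011.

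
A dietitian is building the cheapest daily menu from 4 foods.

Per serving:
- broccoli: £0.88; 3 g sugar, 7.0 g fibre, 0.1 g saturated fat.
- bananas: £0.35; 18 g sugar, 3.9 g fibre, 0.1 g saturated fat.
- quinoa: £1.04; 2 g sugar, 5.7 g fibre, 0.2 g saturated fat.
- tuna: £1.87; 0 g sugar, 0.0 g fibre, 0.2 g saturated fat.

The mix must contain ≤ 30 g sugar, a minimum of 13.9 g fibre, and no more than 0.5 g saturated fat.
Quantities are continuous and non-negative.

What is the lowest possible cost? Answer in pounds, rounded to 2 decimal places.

Let x1 = servings of broccoli, x2 = servings of bananas, x3 = servings of quinoa, x4 = servings of tuna.
min 0.88x1 + 0.35x2 + 1.04x3 + 1.87x4 with:
  3x1 + 18x2 + 2x3 ≤ 30   (sugar)
  7x1 + 3.9x2 + 5.7x3 ≥ 13.9   (fibre)
  0.1x1 + 0.1x2 + 0.2x3 + 0.2x4 ≤ 0.5   (saturated fat)
  x1, x2, x3, x4 ≥ 0.
At the optimum only broccoli, bananas are positive (quinoa, tuna = 0). The sugar and fibre requirements are met with equality.
Optimal quantities: broccoli = 1.165 servings, bananas = 1.472 servings.
Hence cost = 0.88·1.165 + 0.35·1.472 = £1.5404.

£1.54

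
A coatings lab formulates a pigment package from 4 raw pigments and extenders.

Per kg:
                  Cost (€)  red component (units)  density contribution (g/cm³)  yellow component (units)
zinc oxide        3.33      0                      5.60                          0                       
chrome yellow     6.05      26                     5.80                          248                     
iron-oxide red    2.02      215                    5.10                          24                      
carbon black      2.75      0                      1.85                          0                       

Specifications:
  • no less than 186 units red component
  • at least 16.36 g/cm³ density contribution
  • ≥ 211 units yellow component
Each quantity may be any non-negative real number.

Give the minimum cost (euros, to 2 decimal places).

€8.76

Let x1 = kg of zinc oxide, x2 = kg of chrome yellow, x3 = kg of iron-oxide red, x4 = kg of carbon black.
Minimise 3.33x1 + 6.05x2 + 2.02x3 + 2.75x4 subject to:
  26x2 + 215x3 ≥ 186   (red component)
  5.6x1 + 5.8x2 + 5.1x3 + 1.85x4 ≥ 16.36   (density contribution)
  248x2 + 24x3 ≥ 211   (yellow component)
  x1, x2, x3, x4 ≥ 0.
The minimum-cost mix takes nothing from zinc oxide, carbon black — only chrome yellow, iron-oxide red. There the density contribution and yellow component constraints are tight.
So chrome yellow = 0.6072 kg, iron-oxide red = 2.517 kg.
Objective = 6.05·0.6072 + 2.02·2.517 = 8.7579.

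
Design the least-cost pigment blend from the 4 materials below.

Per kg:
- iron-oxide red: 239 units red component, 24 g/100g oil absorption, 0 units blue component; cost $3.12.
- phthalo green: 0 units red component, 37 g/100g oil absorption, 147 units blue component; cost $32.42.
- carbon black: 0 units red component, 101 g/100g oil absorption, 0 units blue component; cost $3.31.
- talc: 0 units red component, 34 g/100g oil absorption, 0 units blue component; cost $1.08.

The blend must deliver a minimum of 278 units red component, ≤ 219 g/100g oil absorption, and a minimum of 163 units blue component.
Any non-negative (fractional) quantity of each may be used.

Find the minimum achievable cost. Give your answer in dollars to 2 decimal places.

This is a linear program. Let x1 = kg of iron-oxide red, x2 = kg of phthalo green, x3 = kg of carbon black, x4 = kg of talc.
min 3.12x1 + 32.42x2 + 3.31x3 + 1.08x4 subject to:
  239x1 ≥ 278   (red component)
  24x1 + 37x2 + 101x3 + 34x4 ≤ 219   (oil absorption)
  147x2 ≥ 163   (blue component)
  x1, x2, x3, x4 ≥ 0.
The optimal basis is {iron-oxide red, phthalo green}; carbon black, talc drop out. Binding constraints: red component and blue component.
That vertex is x1 = 1.163, x2 = 1.109.
Cost = 3.12·1.163 + 32.42·1.109 = 39.5823.

$39.58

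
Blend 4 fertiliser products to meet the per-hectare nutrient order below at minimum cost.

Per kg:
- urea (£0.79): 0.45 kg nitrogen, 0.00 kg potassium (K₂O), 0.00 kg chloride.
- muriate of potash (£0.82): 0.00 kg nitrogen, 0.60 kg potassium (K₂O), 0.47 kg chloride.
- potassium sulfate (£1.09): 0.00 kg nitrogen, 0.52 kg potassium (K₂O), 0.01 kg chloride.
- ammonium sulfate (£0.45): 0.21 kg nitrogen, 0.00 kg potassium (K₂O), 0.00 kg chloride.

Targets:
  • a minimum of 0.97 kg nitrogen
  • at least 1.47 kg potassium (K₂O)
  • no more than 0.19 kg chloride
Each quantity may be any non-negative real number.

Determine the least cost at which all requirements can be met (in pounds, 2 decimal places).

Set it up as a linear program. Let x1 = kg of urea, x2 = kg of muriate of potash, x3 = kg of potassium sulfate, x4 = kg of ammonium sulfate.
Minimise 0.79x1 + 0.82x2 + 1.09x3 + 0.45x4 with:
  0.45x1 + 0.21x4 ≥ 0.97   (nitrogen)
  0.6x2 + 0.52x3 ≥ 1.47   (potassium (K₂O))
  0.47x2 + 0.01x3 ≤ 0.19   (chloride)
  x1, x2, x3, x4 ≥ 0.
The minimum-cost mix takes nothing from ammonium sulfate — only urea, muriate of potash, potassium sulfate. Binding constraints: nitrogen, potassium (K₂O), chloride.
So urea = 2.156 kg, muriate of potash = 0.3528 kg, potassium sulfate = 2.42 kg.
Cost = 0.79·2.156 + 0.82·0.3528 + 1.09·2.42 = 4.6303.

£4.63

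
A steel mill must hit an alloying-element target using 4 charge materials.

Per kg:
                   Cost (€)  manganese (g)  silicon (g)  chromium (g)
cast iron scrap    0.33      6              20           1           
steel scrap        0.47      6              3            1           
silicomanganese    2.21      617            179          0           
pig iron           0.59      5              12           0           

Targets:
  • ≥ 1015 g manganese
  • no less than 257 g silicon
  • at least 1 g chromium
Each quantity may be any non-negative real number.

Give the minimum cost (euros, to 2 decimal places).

Let x1 = kg of cast iron scrap, x2 = kg of steel scrap, x3 = kg of silicomanganese, x4 = kg of pig iron.
Minimise 0.33x1 + 0.47x2 + 2.21x3 + 0.59x4 with:
  6x1 + 6x2 + 617x3 + 5x4 ≥ 1015   (manganese)
  20x1 + 3x2 + 179x3 + 12x4 ≥ 257   (silicon)
  1x1 + 1x2 ≥ 1   (chromium)
  x1, x2, x3, x4 ≥ 0.
The optimal basis is {cast iron scrap, silicomanganese}; steel scrap, pig iron drop out. There the manganese and chromium constraints are tight.
So cast iron scrap = 1 kg, silicomanganese = 1.635 kg.
Hence cost = 0.33·1 + 2.21·1.635 = €3.9434.

€3.94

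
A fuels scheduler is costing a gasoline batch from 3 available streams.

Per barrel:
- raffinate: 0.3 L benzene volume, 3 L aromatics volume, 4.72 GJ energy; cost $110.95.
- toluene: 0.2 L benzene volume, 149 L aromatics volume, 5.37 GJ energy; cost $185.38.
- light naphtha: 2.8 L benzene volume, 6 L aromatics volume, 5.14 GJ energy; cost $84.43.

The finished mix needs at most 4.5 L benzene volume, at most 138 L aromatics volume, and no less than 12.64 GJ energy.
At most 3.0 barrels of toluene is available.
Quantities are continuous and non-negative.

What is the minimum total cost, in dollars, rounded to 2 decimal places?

$242.73

Treat it as an LP. Let x1 = barrels of raffinate, x2 = barrels of toluene, x3 = barrels of light naphtha.
min 110.95x1 + 185.38x2 + 84.43x3 with:
  0.3x1 + 0.2x2 + 2.8x3 ≤ 4.5   (benzene volume)
  3x1 + 149x2 + 6x3 ≤ 138   (aromatics volume)
  4.72x1 + 5.37x2 + 5.14x3 ≥ 12.64   (energy)
  x2 ≤ 3
  x1, x2, x3 ≥ 0.
At the optimum only raffinate, light naphtha are positive (toluene = 0). The benzene volume and energy requirements are met with equality.
Solving gives x1 = 1.0504, x3 = 1.4946.
Objective = 110.95·1.0504 + 84.43·1.4946 = 242.7310.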